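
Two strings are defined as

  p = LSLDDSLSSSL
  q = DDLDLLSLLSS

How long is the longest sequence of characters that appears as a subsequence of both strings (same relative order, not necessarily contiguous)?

6

Pick L at p[1]=q[6], then S at p[2]=q[7], then L at p[3]=q[8], then L at p[7]=q[9], then S at p[9]=q[10], then S at p[10]=q[11]; all 6 characters appear in both, in order, and the DP table's final entry dp[11][11] is also 6, so no common subsequence is longer.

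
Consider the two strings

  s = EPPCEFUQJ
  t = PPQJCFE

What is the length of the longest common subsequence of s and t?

4

Taking P at s[2]=t[1], then P at s[3]=t[2], then C at s[4]=t[5], then E at s[5]=t[7] gives a common subsequence of length 4. Since dp[9][7] = 4, nothing longer is possible.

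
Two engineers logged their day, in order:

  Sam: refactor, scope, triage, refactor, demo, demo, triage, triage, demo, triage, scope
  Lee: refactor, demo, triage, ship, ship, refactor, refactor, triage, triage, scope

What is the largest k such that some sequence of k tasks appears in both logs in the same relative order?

6

Match refactor [1,1]; then triage [3,3]; then refactor [4,7]; then triage [8,8]; then triage [10,9]; then scope [11,10] — 6 tasks in the same relative order in both. Since dp[11][10] = 6, nothing longer is possible.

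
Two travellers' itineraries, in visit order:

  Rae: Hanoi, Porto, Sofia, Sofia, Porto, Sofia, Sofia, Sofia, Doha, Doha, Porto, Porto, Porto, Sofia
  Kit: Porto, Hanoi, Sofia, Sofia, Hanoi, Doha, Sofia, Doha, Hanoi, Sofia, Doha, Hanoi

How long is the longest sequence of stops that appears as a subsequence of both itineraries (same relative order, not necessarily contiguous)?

6

One common subsequence of length 6: Hanoi at Rae[1]=Kit[2], then Sofia at Rae[3]=Kit[3], then Sofia at Rae[4]=Kit[4], then Sofia at Rae[6]=Kit[7], then Sofia at Rae[8]=Kit[10], then Doha at Rae[9]=Kit[11]. The LCS DP gives dp[14][12] = 6, so this is optimal.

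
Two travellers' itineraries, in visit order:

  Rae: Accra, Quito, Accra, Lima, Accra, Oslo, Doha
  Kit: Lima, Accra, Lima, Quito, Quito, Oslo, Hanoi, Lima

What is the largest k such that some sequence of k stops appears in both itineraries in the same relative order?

3

Pick Accra at Rae[1]=Kit[2]; then Quito at Rae[2]=Kit[5]; then Lima at Rae[4]=Kit[8]; all 3 stops appear in both, in order. The LCS DP gives dp[7][8] = 3, so this is optimal.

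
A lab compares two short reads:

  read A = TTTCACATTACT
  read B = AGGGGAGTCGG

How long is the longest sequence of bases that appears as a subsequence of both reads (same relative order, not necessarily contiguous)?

4

Match A [5,1]; then A [7,6]; then T [9,8]; then C [11,9] — 4 bases in the same relative order in both, and the DP table's final entry dp[12][11] is also 4, so no common subsequence is longer.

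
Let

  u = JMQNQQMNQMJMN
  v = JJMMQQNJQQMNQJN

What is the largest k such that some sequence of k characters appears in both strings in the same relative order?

11

Pick J (u #1, v #2), M (u #2, v #4), Q (u #3, v #6), N (u #4, v #7), Q (u #5, v #9), Q (u #6, v #10), M (u #7, v #11), N (u #8, v #12), Q (u #9, v #13), J (u #11, v #14), N (u #13, v #15); all 11 characters appear in both, in order. dp[13][15] = 11 confirms this is the maximum.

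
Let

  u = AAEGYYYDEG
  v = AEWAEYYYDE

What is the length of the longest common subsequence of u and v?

8

Let dp[i][j] be the LCS length of the first i characters of u and the first j characters of v. dp[i][j] = dp[i-1][j-1]+1 when the i-th and j-th characters match, else max(dp[i-1][j], dp[i][j-1]).
    ·  A  E  W  A  E  Y  Y  Y  D  E
 ·  0  0  0  0  0  0  0  0  0  0  0
 A  0  1  1  1  1  1  1  1  1  1  1
 A  0  1  1  1  2  2  2  2  2  2  2
 E  0  1  2  2  2  3  3  3  3  3  3
 G  0  1  2  2  2  3  3  3  3  3  3
 Y  0  1  2  2  2  3  4  4  4  4  4
 Y  0  1  2  2  2  3  4  5  5  5  5
 Y  0  1  2  2  2  3  4  5  6  6  6
 D  0  1  2  2  2  3  4  5  6  7  7
 E  0  1  2  2  2  3  4  5  6  7  8
 G  0  1  2  2  2  3  4  5  6  7  8
dp[10][10] = 8. One LCS (by backtracking along matches): AAEYYYDE.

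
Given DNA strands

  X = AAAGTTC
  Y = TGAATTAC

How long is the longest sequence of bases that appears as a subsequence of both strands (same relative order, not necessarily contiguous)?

5

Match A (X #2, Y #3) → A (X #3, Y #4) → T (X #5, Y #5) → T (X #6, Y #6) → C (X #7, Y #8) — 5 bases in the same relative order in both, and the DP table's final entry dp[7][8] is also 5, so no common subsequence is longer.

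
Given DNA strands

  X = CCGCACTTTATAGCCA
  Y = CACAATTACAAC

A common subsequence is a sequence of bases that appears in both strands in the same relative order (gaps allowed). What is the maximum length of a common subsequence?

8

Pick C [1,1], C [2,3], A [5,5], T [7,6], T [8,7], A [10,10], A [12,11], C [15,12]; all 8 bases appear in both, in order. dp[16][12] = 8 confirms this is the maximum.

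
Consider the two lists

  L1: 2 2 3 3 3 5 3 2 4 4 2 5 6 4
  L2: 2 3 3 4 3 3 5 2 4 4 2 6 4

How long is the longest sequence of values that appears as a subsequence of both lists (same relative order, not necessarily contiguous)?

11

Match 2 [1,1] → 3 [3,3] → 3 [4,5] → 3 [5,6] → 5 [6,7] → 2 [8,8] → 4 [9,9] → 4 [10,10] → 2 [11,11] → 6 [13,12] → 4 [14,13] — 11 values in the same relative order in both. The LCS DP gives dp[14][13] = 11, so this is optimal.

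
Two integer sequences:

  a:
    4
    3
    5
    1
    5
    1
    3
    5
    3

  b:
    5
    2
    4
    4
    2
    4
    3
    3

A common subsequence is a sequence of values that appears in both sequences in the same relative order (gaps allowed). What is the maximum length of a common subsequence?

3

Let dp[i][j] be the LCS length of the first i values of a and the first j values of b. dp[i][j] = dp[i-1][j-1]+1 when the i-th and j-th values match, else max(dp[i-1][j], dp[i][j-1]).
    ·  5  2  4  4  2  4  3  3
 ·  0  0  0  0  0  0  0  0  0
 4  0  0  0  1  1  1  1  1  1
 3  0  0  0  1  1  1  1  2  2
 5  0  1  1  1  1  1  1  2  2
 1  0  1  1  1  1  1  1  2  2
 5  0  1  1  1  1  1  1  2  2
 1  0  1  1  1  1  1  1  2  2
 3  0  1  1  1  1  1  1  2  3
 5  0  1  1  1  1  1  1  2  3
 3  0  1  1  1  1  1  1  2  3
dp[9][8] = 3. One LCS (by backtracking along matches): 4, 3, 3.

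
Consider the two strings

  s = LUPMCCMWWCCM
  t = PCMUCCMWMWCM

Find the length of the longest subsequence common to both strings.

One common subsequence of length 9: P [3,1] → M [4,3] → C [5,5] → C [6,6] → M [7,7] → W [8,8] → W [9,10] → C [11,11] → M [12,12]. The LCS DP gives dp[12][12] = 9, so this is optimal.

9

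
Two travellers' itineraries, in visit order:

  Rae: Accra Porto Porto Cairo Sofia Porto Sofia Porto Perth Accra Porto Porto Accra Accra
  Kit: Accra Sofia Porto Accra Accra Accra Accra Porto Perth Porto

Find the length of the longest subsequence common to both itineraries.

Taking Accra at Rae[1]=Kit[1]; then Sofia at Rae[5]=Kit[2]; then Porto at Rae[6]=Kit[3]; then Porto at Rae[8]=Kit[8]; then Perth at Rae[9]=Kit[9]; then Porto at Rae[12]=Kit[10] gives a common subsequence of length 6. Since dp[14][10] = 6, nothing longer is possible.

6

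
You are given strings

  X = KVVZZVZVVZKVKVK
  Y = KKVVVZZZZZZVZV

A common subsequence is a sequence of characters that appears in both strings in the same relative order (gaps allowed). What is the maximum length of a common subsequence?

9

Pick K at X[1]=Y[2], then V at X[2]=Y[4], then V at X[3]=Y[5], then Z at X[4]=Y[9], then Z at X[5]=Y[10], then Z at X[7]=Y[11], then V at X[9]=Y[12], then Z at X[10]=Y[13], then V at X[14]=Y[14]; all 9 characters appear in both, in order. The LCS DP gives dp[15][14] = 9, so this is optimal.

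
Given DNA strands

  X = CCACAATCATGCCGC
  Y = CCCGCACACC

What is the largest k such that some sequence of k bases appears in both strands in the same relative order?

One common subsequence of length 8: C (X #1, Y #2) → C (X #2, Y #3) → C (X #4, Y #5) → A (X #6, Y #6) → C (X #8, Y #7) → A (X #9, Y #8) → C (X #13, Y #9) → C (X #15, Y #10), and the DP table's final entry dp[15][10] is also 8, so no common subsequence is longer.

8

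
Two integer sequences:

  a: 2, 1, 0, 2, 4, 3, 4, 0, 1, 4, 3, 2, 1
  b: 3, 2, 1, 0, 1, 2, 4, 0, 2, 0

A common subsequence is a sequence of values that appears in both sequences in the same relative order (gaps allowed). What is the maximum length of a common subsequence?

Let dp[i][j] be the LCS length of the first i values of a and the first j values of b. dp[i][j] = dp[i-1][j-1]+1 when the i-th and j-th values match, else max(dp[i-1][j], dp[i][j-1]).
    ·  3  2  1  0  1  2  4  0  2  0
 ·  0  0  0  0  0  0  0  0  0  0  0
 2  0  0  1  1  1  1  1  1  1  1  1
 1  0  0  1  2  2  2  2  2  2  2  2
 0  0  0  1  2  3  3  3  3  3  3  3
 2  0  0  1  2  3  3  4  4  4  4  4
 4  0  0  1  2  3  3  4  5  5  5  5
 3  0  1  1  2  3  3  4  5  5  5  5
 4  0  1  1  2  3  3  4  5  5  5  5
 0  0  1  1  2  3  3  4  5  6  6  6
 1  0  1  1  2  3  4  4  5  6  6  6
 4  0  1  1  2  3  4  4  5  6  6  6
 3  0  1  1  2  3  4  4  5  6  6  6
 2  0  1  2  2  3  4  5  5  6  7  7
 1  0  1  2  3  3  4  5  5  6  7  7
dp[13][10] = 7. One LCS (by backtracking along matches): 2, 1, 0, 2, 4, 0, 2.

7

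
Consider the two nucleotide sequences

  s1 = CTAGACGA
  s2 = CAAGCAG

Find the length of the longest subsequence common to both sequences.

5

Pick C at s1[1]=s2[1]; then A at s1[3]=s2[3]; then G at s1[4]=s2[4]; then A at s1[5]=s2[6]; then G at s1[7]=s2[7]; all 5 bases appear in both, in order, and the DP table's final entry dp[8][7] is also 5, so no common subsequence is longer.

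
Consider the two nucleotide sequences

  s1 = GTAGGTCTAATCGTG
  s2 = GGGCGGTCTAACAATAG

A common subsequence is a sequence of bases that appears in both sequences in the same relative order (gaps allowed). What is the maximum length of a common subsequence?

11

Taking G [1,3], G [4,5], G [5,6], T [6,7], C [7,8], T [8,9], A [9,10], A [10,11], C [12,12], T [14,15], G [15,17] gives a common subsequence of length 11. Since dp[15][17] = 11, nothing longer is possible.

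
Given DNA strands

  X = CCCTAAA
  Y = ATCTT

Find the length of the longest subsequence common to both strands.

2

Pick C (X #1, Y #3), T (X #4, Y #5); all 2 bases appear in both, in order, and the DP table's final entry dp[7][5] is also 2, so no common subsequence is longer.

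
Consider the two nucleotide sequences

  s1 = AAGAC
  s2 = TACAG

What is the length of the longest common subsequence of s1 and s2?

Let dp[i][j] be the LCS length of the first i bases of s1 and the first j bases of s2. dp[i][j] = dp[i-1][j-1]+1 when the i-th and j-th bases match, else max(dp[i-1][j], dp[i][j-1]).
    ·  T  A  C  A  G
 ·  0  0  0  0  0  0
 A  0  0  1  1  1  1
 A  0  0  1  1  2  2
 G  0  0  1  1  2  3
 A  0  0  1  1  2  3
 C  0  0  1  2  2  3
dp[5][5] = 3. One LCS (by backtracking along matches): AAG.

3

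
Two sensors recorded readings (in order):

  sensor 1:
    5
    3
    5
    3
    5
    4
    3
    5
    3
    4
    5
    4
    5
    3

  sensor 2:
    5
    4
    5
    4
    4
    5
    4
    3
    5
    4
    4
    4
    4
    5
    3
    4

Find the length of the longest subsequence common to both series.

Taking 5 [1,1] → 5 [3,3] → 5 [5,6] → 4 [6,7] → 3 [7,8] → 5 [8,9] → 4 [10,12] → 4 [12,13] → 5 [13,14] → 3 [14,15] gives a common subsequence of length 10, and the DP table's final entry dp[14][16] is also 10, so no common subsequence is longer.

10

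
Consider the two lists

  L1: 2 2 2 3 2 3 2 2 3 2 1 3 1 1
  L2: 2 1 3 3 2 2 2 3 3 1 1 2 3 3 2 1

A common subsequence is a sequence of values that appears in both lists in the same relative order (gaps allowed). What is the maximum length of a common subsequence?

9

Taking 2 (L1 #1, L2 #5) → 2 (L1 #2, L2 #6) → 2 (L1 #3, L2 #7) → 3 (L1 #4, L2 #9) → 2 (L1 #5, L2 #12) → 3 (L1 #6, L2 #13) → 3 (L1 #9, L2 #14) → 2 (L1 #10, L2 #15) → 1 (L1 #14, L2 #16) gives a common subsequence of length 9. The LCS DP gives dp[14][16] = 9, so this is optimal.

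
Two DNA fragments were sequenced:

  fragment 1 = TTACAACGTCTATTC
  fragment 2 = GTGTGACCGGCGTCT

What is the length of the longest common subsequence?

Taking T [1,2] → T [2,4] → A [3,6] → C [4,8] → C [7,11] → G [8,12] → T [9,13] → C [10,14] → T [14,15] gives a common subsequence of length 9, and the DP table's final entry dp[15][15] is also 9, so no common subsequence is longer.

9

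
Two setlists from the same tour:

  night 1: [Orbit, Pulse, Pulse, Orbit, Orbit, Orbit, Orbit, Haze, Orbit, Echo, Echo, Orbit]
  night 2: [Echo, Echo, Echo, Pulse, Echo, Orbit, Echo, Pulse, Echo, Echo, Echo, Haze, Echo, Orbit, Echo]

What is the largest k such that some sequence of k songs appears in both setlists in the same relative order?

Match Orbit at night 1[1]=night 2[6], then Pulse at night 1[2]=night 2[8], then Haze at night 1[8]=night 2[12], then Orbit at night 1[9]=night 2[14], then Echo at night 1[11]=night 2[15] — 5 songs in the same relative order in both. Since dp[12][15] = 5, nothing longer is possible.

5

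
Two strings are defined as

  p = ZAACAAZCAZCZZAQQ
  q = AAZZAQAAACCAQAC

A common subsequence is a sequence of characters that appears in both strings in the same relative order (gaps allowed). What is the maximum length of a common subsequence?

9

Match Z [1,4], A [2,5], A [3,7], A [5,8], A [6,9], C [8,10], C [11,11], A [14,12], Q [15,13] — 9 characters in the same relative order in both. dp[16][15] = 9 confirms this is the maximum.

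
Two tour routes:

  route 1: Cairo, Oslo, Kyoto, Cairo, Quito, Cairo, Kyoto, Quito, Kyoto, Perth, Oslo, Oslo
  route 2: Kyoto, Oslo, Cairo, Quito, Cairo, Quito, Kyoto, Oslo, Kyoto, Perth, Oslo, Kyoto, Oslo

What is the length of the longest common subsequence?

9

Pick Oslo (route 1 #2, route 2 #2) → Cairo (route 1 #4, route 2 #3) → Quito (route 1 #5, route 2 #4) → Cairo (route 1 #6, route 2 #5) → Kyoto (route 1 #7, route 2 #7) → Kyoto (route 1 #9, route 2 #9) → Perth (route 1 #10, route 2 #10) → Oslo (route 1 #11, route 2 #11) → Oslo (route 1 #12, route 2 #13); all 9 stops appear in both, in order. dp[12][13] = 9 confirms this is the maximum.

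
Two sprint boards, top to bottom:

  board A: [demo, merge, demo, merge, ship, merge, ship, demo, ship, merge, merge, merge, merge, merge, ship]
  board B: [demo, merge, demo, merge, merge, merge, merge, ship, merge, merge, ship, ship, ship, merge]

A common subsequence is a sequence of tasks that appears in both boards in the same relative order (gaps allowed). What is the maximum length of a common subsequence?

Pick demo [1,1], merge [2,2], demo [3,3], merge [4,4], merge [6,5], merge [10,6], merge [11,7], merge [12,9], merge [13,10], merge [14,14]; all 10 tasks appear in both, in order. Since dp[15][14] = 10, nothing longer is possible.

10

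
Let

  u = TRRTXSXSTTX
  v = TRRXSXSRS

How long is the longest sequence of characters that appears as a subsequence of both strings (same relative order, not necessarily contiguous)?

Match T (u #1, v #1) → R (u #2, v #2) → R (u #3, v #3) → X (u #5, v #4) → S (u #6, v #5) → X (u #7, v #6) → S (u #8, v #9) — 7 characters in the same relative order in both. Since dp[11][9] = 7, nothing longer is possible.

7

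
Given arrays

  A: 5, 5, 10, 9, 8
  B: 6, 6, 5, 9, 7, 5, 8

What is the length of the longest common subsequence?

One common subsequence of length 3: 5 at A[1]=B[3] → 5 at A[2]=B[6] → 8 at A[5]=B[7], and the DP table's final entry dp[5][7] is also 3, so no common subsequence is longer.

3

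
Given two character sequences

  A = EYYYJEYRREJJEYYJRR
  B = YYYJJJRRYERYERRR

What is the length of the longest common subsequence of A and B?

10

Pick Y [2,1], then Y [3,2], then Y [4,3], then J [5,6], then R [8,7], then R [9,8], then E [10,10], then E [13,13], then R [17,15], then R [18,16]; all 10 characters appear in both, in order, and the DP table's final entry dp[18][16] is also 10, so no common subsequence is longer.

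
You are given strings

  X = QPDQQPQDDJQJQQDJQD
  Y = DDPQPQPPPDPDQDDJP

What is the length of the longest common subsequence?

Match Q (X #1, Y #4), P (X #2, Y #5), Q (X #4, Y #6), P (X #6, Y #9), D (X #8, Y #10), D (X #9, Y #12), Q (X #11, Y #13), D (X #15, Y #15), J (X #16, Y #16) — 9 characters in the same relative order in both. dp[18][17] = 9 confirms this is the maximum.

9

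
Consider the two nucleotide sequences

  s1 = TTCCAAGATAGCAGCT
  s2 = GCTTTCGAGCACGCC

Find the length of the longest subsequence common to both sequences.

Taking T at s1[1]=s2[4] → T at s1[2]=s2[5] → C at s1[4]=s2[6] → G at s1[7]=s2[7] → A at s1[10]=s2[8] → G at s1[11]=s2[9] → C at s1[12]=s2[10] → A at s1[13]=s2[11] → G at s1[14]=s2[13] → C at s1[15]=s2[15] gives a common subsequence of length 10, and the DP table's final entry dp[16][15] is also 10, so no common subsequence is longer.

10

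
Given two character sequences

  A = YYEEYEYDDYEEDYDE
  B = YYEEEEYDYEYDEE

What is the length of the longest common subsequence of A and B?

12

Pick Y at A[1]=B[1] → Y at A[2]=B[2] → E at A[3]=B[4] → E at A[4]=B[5] → E at A[6]=B[6] → Y at A[7]=B[7] → D at A[9]=B[8] → Y at A[10]=B[9] → E at A[12]=B[10] → Y at A[14]=B[11] → D at A[15]=B[12] → E at A[16]=B[14]; all 12 characters appear in both, in order. dp[16][14] = 12 confirms this is the maximum.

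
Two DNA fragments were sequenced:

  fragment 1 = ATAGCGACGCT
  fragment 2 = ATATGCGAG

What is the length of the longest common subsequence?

8

Pick A (fragment 1 #1, fragment 2 #1) → T (fragment 1 #2, fragment 2 #2) → A (fragment 1 #3, fragment 2 #3) → G (fragment 1 #4, fragment 2 #5) → C (fragment 1 #5, fragment 2 #6) → G (fragment 1 #6, fragment 2 #7) → A (fragment 1 #7, fragment 2 #8) → G (fragment 1 #9, fragment 2 #9); all 8 bases appear in both, in order, and the DP table's final entry dp[11][9] is also 8, so no common subsequence is longer.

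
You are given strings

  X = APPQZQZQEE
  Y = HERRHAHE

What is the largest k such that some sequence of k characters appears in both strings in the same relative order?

2

Let dp[i][j] be the LCS length of the first i characters of X and the first j characters of Y. dp[i][j] = dp[i-1][j-1]+1 when the i-th and j-th characters match, else max(dp[i-1][j], dp[i][j-1]).
    ·  H  E  R  R  H  A  H  E
 ·  0  0  0  0  0  0  0  0  0
 A  0  0  0  0  0  0  1  1  1
 P  0  0  0  0  0  0  1  1  1
 P  0  0  0  0  0  0  1  1  1
 Q  0  0  0  0  0  0  1  1  1
 Z  0  0  0  0  0  0  1  1  1
 Q  0  0  0  0  0  0  1  1  1
 Z  0  0  0  0  0  0  1  1  1
 Q  0  0  0  0  0  0  1  1  1
 E  0  0  1  1  1  1  1  1  2
 E  0  0  1  1  1  1  1  1  2
dp[10][8] = 2. One LCS (by backtracking along matches): AE.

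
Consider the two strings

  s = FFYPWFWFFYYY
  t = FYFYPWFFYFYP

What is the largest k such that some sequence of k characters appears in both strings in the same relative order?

9

Let dp[i][j] be the LCS length of the first i characters of s and the first j characters of t. dp[i][j] = dp[i-1][j-1]+1 when the i-th and j-th characters match, else max(dp[i-1][j], dp[i][j-1]).
    ·  F  Y  F  Y  P  W  F  F  Y  F  Y  P
 ·  0  0  0  0  0  0  0  0  0  0  0  0  0
 F  0  1  1  1  1  1  1  1  1  1  1  1  1
 F  0  1  1  2  2  2  2  2  2  2  2  2  2
 Y  0  1  2  2  3  3  3  3  3  3  3  3  3
 P  0  1  2  2  3  4  4  4  4  4  4  4  4
 W  0  1  2  2  3  4  5  5  5  5  5  5  5
 F  0  1  2  3  3  4  5  6  6  6  6  6  6
 W  0  1  2  3  3  4  5  6  6  6  6  6  6
 F  0  1  2  3  3  4  5  6  7  7  7  7  7
 F  0  1  2  3  3  4  5  6  7  7  8  8  8
 Y  0  1  2  3  4  4  5  6  7  8  8  9  9
 Y  0  1  2  3  4  4  5  6  7  8  8  9  9
 Y  0  1  2  3  4  4  5  6  7  8  8  9  9
dp[12][12] = 9. One LCS (by backtracking along matches): FFYPWFFFY.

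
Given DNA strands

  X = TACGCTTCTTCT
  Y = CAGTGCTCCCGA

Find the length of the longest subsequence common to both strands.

Taking T [1,4], then G [4,5], then C [5,6], then T [6,7], then C [8,9], then C [11,10] gives a common subsequence of length 6. dp[12][12] = 6 confirms this is the maximum.

6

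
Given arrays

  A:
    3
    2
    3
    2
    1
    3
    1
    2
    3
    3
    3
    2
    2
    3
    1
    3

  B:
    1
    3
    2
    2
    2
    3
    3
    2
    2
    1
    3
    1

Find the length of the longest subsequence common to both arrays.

10

Match 3 (A #1, B #2); then 2 (A #2, B #3); then 2 (A #4, B #4); then 2 (A #8, B #5); then 3 (A #10, B #6); then 3 (A #11, B #7); then 2 (A #12, B #8); then 2 (A #13, B #9); then 3 (A #14, B #11); then 1 (A #15, B #12) — 10 values in the same relative order in both. dp[16][12] = 10 confirms this is the maximum.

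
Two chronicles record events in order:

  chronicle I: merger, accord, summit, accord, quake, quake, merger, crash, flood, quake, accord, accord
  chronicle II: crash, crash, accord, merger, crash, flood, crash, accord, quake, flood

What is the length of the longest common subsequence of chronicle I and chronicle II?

Taking accord [4,3] → merger [7,4] → crash [8,5] → flood [9,6] → quake [10,9] gives a common subsequence of length 5. dp[12][10] = 5 confirms this is the maximum.

5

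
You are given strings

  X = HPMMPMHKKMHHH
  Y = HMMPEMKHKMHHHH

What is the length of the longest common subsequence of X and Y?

Match H (X #1, Y #1) → M (X #3, Y #2) → M (X #4, Y #3) → P (X #5, Y #4) → M (X #6, Y #6) → H (X #7, Y #8) → K (X #9, Y #9) → M (X #10, Y #10) → H (X #11, Y #12) → H (X #12, Y #13) → H (X #13, Y #14) — 11 characters in the same relative order in both. Since dp[13][14] = 11, nothing longer is possible.

11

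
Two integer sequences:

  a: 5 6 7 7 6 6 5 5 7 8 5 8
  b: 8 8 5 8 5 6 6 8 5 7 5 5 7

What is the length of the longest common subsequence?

Taking 5 [1,5] → 6 [2,7] → 7 [4,10] → 5 [7,11] → 5 [8,12] → 7 [9,13] gives a common subsequence of length 6, and the DP table's final entry dp[12][13] is also 6, so no common subsequence is longer.

6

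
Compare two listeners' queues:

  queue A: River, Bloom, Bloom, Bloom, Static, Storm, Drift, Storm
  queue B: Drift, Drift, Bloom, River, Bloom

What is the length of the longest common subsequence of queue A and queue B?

Pick River (queue A #1, queue B #4) → Bloom (queue A #4, queue B #5); all 2 songs appear in both, in order. dp[8][5] = 2 confirms this is the maximum.

2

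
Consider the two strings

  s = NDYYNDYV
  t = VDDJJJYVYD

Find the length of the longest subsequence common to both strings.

4

Let dp[i][j] be the LCS length of the first i characters of s and the first j characters of t. dp[i][j] = dp[i-1][j-1]+1 when the i-th and j-th characters match, else max(dp[i-1][j], dp[i][j-1]).
    ·  V  D  D  J  J  J  Y  V  Y  D
 ·  0  0  0  0  0  0  0  0  0  0  0
 N  0  0  0  0  0  0  0  0  0  0  0
 D  0  0  1  1  1  1  1  1  1  1  1
 Y  0  0  1  1  1  1  1  2  2  2  2
 Y  0  0  1  1  1  1  1  2  2  3  3
 N  0  0  1  1  1  1  1  2  2  3  3
 D  0  0  1  2  2  2  2  2  2  3  4
 Y  0  0  1  2  2  2  2  3  3  3  4
 V  0  1  1  2  2  2  2  3  4  4  4
dp[8][10] = 4. One LCS (by backtracking along matches): DYYD.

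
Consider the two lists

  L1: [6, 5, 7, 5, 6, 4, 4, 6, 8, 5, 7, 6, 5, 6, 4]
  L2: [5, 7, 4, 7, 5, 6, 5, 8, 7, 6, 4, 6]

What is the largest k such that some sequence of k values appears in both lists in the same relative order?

One common subsequence of length 8: 5 [2,1] → 7 [3,4] → 5 [4,5] → 6 [5,6] → 8 [9,8] → 7 [11,9] → 6 [12,10] → 6 [14,12]. The LCS DP gives dp[15][12] = 8, so this is optimal.

8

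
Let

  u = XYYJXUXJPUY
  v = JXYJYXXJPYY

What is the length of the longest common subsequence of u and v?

8

Let dp[i][j] be the LCS length of the first i characters of u and the first j characters of v. dp[i][j] = dp[i-1][j-1]+1 when the i-th and j-th characters match, else max(dp[i-1][j], dp[i][j-1]).
    ·  J  X  Y  J  Y  X  X  J  P  Y  Y
 ·  0  0  0  0  0  0  0  0  0  0  0  0
 X  0  0  1  1  1  1  1  1  1  1  1  1
 Y  0  0  1  2  2  2  2  2  2  2  2  2
 Y  0  0  1  2  2  3  3  3  3  3  3  3
 J  0  1  1  2  3  3  3  3  4  4  4  4
 X  0  1  2  2  3  3  4  4  4  4  4  4
 U  0  1  2  2  3  3  4  4  4  4  4  4
 X  0  1  2  2  3  3  4  5  5  5  5  5
 J  0  1  2  2  3  3  4  5  6  6  6  6
 P  0  1  2  2  3  3  4  5  6  7  7  7
 U  0  1  2  2  3  3  4  5  6  7  7  7
 Y  0  1  2  3  3  4  4  5  6  7  8  8
dp[11][11] = 8. One LCS (by backtracking along matches): XYYXXJPY.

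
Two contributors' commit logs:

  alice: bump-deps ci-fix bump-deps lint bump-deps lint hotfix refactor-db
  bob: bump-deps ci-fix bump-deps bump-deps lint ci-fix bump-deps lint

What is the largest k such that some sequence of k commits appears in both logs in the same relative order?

6

Match bump-deps at alice[1]=bob[1]; then ci-fix at alice[2]=bob[2]; then bump-deps at alice[3]=bob[4]; then lint at alice[4]=bob[5]; then bump-deps at alice[5]=bob[7]; then lint at alice[6]=bob[8] — 6 commits in the same relative order in both. Since dp[8][8] = 6, nothing longer is possible.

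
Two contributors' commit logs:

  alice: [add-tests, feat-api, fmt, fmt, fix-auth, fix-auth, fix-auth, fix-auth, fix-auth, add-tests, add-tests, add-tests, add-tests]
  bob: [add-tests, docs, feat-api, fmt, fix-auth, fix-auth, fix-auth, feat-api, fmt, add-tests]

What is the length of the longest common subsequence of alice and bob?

One common subsequence of length 7: add-tests (alice #1, bob #1), then feat-api (alice #2, bob #3), then fmt (alice #4, bob #4), then fix-auth (alice #5, bob #5), then fix-auth (alice #6, bob #6), then fix-auth (alice #7, bob #7), then add-tests (alice #13, bob #10), and the DP table's final entry dp[13][10] is also 7, so no common subsequence is longer.

7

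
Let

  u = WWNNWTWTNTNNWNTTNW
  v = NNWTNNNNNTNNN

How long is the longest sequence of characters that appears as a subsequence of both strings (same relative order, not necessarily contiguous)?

10

Pick N at u[3]=v[1], N at u[4]=v[2], W at u[5]=v[3], T at u[6]=v[4], N at u[9]=v[6], N at u[11]=v[7], N at u[12]=v[8], N at u[14]=v[9], T at u[15]=v[10], N at u[17]=v[13]; all 10 characters appear in both, in order. The LCS DP gives dp[18][13] = 10, so this is optimal.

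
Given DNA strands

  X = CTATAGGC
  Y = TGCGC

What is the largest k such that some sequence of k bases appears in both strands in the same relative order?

4

Let dp[i][j] be the LCS length of the first i bases of X and the first j bases of Y. dp[i][j] = dp[i-1][j-1]+1 when the i-th and j-th bases match, else max(dp[i-1][j], dp[i][j-1]).
    ·  T  G  C  G  C
 ·  0  0  0  0  0  0
 C  0  0  0  1  1  1
 T  0  1  1  1  1  1
 A  0  1  1  1  1  1
 T  0  1  1  1  1  1
 A  0  1  1  1  1  1
 G  0  1  2  2  2  2
 G  0  1  2  2  3  3
 C  0  1  2  3  3  4
dp[8][5] = 4. One LCS (by backtracking along matches): TGGC.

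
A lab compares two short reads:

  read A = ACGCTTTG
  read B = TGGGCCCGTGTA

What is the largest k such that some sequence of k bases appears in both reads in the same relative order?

Let dp[i][j] be the LCS length of the first i bases of read A and the first j bases of read B. dp[i][j] = dp[i-1][j-1]+1 when the i-th and j-th bases match, else max(dp[i-1][j], dp[i][j-1]).
    ·  T  G  G  G  C  C  C  G  T  G  T  A
 ·  0  0  0  0  0  0  0  0  0  0  0  0  0
 A  0  0  0  0  0  0  0  0  0  0  0  0  1
 C  0  0  0  0  0  1  1  1  1  1  1  1  1
 G  0  0  1  1  1  1  1  1  2  2  2  2  2
 C  0  0  1  1  1  2  2  2  2  2  2  2  2
 T  0  1  1  1  1  2  2  2  2  3  3  3  3
 T  0  1  1  1  1  2  2  2  2  3  3  4  4
 T  0  1  1  1  1  2  2  2  2  3  3  4  4
 G  0  1  2  2  2  2  2  2  3  3  4  4  4
dp[8][12] = 4. One LCS (by backtracking along matches): CGTT.

4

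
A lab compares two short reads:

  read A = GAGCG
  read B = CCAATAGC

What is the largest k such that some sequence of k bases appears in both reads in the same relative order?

3

Match A [2,6]; then G [3,7]; then C [4,8] — 3 bases in the same relative order in both, and the DP table's final entry dp[5][8] is also 3, so no common subsequence is longer.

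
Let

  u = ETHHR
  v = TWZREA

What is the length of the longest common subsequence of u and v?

2

Let dp[i][j] be the LCS length of the first i characters of u and the first j characters of v. dp[i][j] = dp[i-1][j-1]+1 when the i-th and j-th characters match, else max(dp[i-1][j], dp[i][j-1]).
    ·  T  W  Z  R  E  A
 ·  0  0  0  0  0  0  0
 E  0  0  0  0  0  1  1
 T  0  1  1  1  1  1  1
 H  0  1  1  1  1  1  1
 H  0  1  1  1  1  1  1
 R  0  1  1  1  2  2  2
dp[5][6] = 2. One LCS (by backtracking along matches): TR.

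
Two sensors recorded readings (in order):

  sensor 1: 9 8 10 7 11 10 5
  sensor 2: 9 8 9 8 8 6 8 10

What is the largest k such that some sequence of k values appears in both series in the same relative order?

Match 9 (sensor 1 #1, sensor 2 #3), 8 (sensor 1 #2, sensor 2 #7), 10 (sensor 1 #6, sensor 2 #8) — 3 values in the same relative order in both. dp[7][8] = 3 confirms this is the maximum.

3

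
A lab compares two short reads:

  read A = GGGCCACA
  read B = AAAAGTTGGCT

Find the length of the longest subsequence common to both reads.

Match G [1,5] → G [2,8] → G [3,9] → C [4,10] — 4 bases in the same relative order in both. The LCS DP gives dp[8][11] = 4, so this is optimal.

4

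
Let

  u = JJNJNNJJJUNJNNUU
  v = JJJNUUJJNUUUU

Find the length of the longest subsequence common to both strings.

One common subsequence of length 9: J [1,1] → J [2,2] → J [4,3] → N [5,4] → J [7,7] → J [8,8] → U [10,11] → U [15,12] → U [16,13], and the DP table's final entry dp[16][13] is also 9, so no common subsequence is longer.

9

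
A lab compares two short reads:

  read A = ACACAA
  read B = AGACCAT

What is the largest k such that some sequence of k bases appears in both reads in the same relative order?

4

Let dp[i][j] be the LCS length of the first i bases of read A and the first j bases of read B. dp[i][j] = dp[i-1][j-1]+1 when the i-th and j-th bases match, else max(dp[i-1][j], dp[i][j-1]).
    ·  A  G  A  C  C  A  T
 ·  0  0  0  0  0  0  0  0
 A  0  1  1  1  1  1  1  1
 C  0  1  1  1  2  2  2  2
 A  0  1  1  2  2  2  3  3
 C  0  1  1  2  3  3  3  3
 A  0  1  1  2  3  3  4  4
 A  0  1  1  2  3  3  4  4
dp[6][7] = 4. One LCS (by backtracking along matches): ACCA.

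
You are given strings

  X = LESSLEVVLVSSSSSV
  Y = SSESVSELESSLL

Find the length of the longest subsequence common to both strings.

Taking E (X #2, Y #3) → S (X #3, Y #4) → S (X #4, Y #6) → L (X #5, Y #8) → E (X #6, Y #9) → S (X #11, Y #10) → S (X #12, Y #11) gives a common subsequence of length 7. dp[16][13] = 7 confirms this is the maximum.

7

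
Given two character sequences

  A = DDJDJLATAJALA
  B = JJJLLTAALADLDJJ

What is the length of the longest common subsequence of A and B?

8

One common subsequence of length 8: J at A[3]=B[2]; then J at A[5]=B[3]; then L at A[6]=B[5]; then T at A[8]=B[6]; then A at A[9]=B[7]; then A at A[11]=B[8]; then L at A[12]=B[9]; then A at A[13]=B[10], and the DP table's final entry dp[13][15] is also 8, so no common subsequence is longer.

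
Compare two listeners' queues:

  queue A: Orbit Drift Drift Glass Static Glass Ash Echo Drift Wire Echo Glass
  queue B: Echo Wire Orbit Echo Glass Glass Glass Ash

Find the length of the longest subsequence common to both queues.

4

Match Orbit at queue A[1]=queue B[3], Glass at queue A[4]=queue B[6], Glass at queue A[6]=queue B[7], Ash at queue A[7]=queue B[8] — 4 songs in the same relative order in both. dp[12][8] = 4 confirms this is the maximum.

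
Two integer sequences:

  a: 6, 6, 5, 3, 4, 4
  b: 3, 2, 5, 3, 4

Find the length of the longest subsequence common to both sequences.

3

Let dp[i][j] be the LCS length of the first i values of a and the first j values of b. dp[i][j] = dp[i-1][j-1]+1 when the i-th and j-th values match, else max(dp[i-1][j], dp[i][j-1]).
    ·  3  2  5  3  4
 ·  0  0  0  0  0  0
 6  0  0  0  0  0  0
 6  0  0  0  0  0  0
 5  0  0  0  1  1  1
 3  0  1  1  1  2  2
 4  0  1  1  1  2  3
 4  0  1  1  1  2  3
dp[6][5] = 3. One LCS (by backtracking along matches): 5, 3, 4.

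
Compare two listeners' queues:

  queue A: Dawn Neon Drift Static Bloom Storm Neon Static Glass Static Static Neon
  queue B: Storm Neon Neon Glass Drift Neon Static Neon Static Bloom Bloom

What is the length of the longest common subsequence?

5

One common subsequence of length 5: Neon [2,3]; then Drift [3,5]; then Static [4,7]; then Neon [7,8]; then Static [8,9]. Since dp[12][11] = 5, nothing longer is possible.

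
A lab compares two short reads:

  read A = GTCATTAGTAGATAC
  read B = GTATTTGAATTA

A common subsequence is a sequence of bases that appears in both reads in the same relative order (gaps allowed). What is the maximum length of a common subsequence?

Taking G at read A[1]=read B[1] → T at read A[2]=read B[2] → A at read A[4]=read B[3] → T at read A[5]=read B[5] → T at read A[6]=read B[6] → G at read A[8]=read B[7] → A at read A[10]=read B[8] → A at read A[12]=read B[9] → T at read A[13]=read B[11] → A at read A[14]=read B[12] gives a common subsequence of length 10, and the DP table's final entry dp[15][12] is also 10, so no common subsequence is longer.

10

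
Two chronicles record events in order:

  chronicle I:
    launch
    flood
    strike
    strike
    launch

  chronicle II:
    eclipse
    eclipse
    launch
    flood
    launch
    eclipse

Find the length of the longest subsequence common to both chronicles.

3

One common subsequence of length 3: launch [1,3], flood [2,4], launch [5,5]. The LCS DP gives dp[5][6] = 3, so this is optimal.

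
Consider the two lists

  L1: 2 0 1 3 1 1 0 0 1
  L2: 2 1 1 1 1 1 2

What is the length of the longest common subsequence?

5

Let dp[i][j] be the LCS length of the first i values of L1 and the first j values of L2. dp[i][j] = dp[i-1][j-1]+1 when the i-th and j-th values match, else max(dp[i-1][j], dp[i][j-1]).
    ·  2  1  1  1  1  1  2
 ·  0  0  0  0  0  0  0  0
 2  0  1  1  1  1  1  1  1
 0  0  1  1  1  1  1  1  1
 1  0  1  2  2  2  2  2  2
 3  0  1  2  2  2  2  2  2
 1  0  1  2  3  3  3  3  3
 1  0  1  2  3  4  4  4  4
 0  0  1  2  3  4  4  4  4
 0  0  1  2  3  4  4  4  4
 1  0  1  2  3  4  5  5  5
dp[9][7] = 5. One LCS (by backtracking along matches): 2, 1, 1, 1, 1.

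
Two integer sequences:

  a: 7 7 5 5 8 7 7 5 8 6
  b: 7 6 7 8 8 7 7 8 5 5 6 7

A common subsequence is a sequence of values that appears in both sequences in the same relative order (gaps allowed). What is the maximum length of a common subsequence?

7

Match 7 at a[1]=b[1], 7 at a[2]=b[3], 8 at a[5]=b[5], 7 at a[6]=b[6], 7 at a[7]=b[7], 5 at a[8]=b[10], 6 at a[10]=b[11] — 7 values in the same relative order in both, and the DP table's final entry dp[10][12] is also 7, so no common subsequence is longer.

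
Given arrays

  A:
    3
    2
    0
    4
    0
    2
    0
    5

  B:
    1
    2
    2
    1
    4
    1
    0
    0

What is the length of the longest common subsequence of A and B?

Pick 2 at A[2]=B[3], then 4 at A[4]=B[5], then 0 at A[5]=B[7], then 0 at A[7]=B[8]; all 4 values appear in both, in order. Since dp[8][8] = 4, nothing longer is possible.

4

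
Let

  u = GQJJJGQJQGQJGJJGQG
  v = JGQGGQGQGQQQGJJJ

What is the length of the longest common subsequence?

Pick G at u[1]=v[2] → Q at u[2]=v[3] → G at u[6]=v[5] → Q at u[7]=v[6] → Q at u[9]=v[8] → G at u[10]=v[9] → Q at u[11]=v[12] → J at u[12]=v[14] → J at u[14]=v[15] → J at u[15]=v[16]; all 10 characters appear in both, in order. Since dp[18][16] = 10, nothing longer is possible.

10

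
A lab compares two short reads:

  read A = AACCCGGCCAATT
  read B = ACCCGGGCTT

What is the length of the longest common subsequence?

9

One common subsequence of length 9: A (read A #2, read B #1), C (read A #3, read B #2), C (read A #4, read B #3), C (read A #5, read B #4), G (read A #6, read B #6), G (read A #7, read B #7), C (read A #9, read B #8), T (read A #12, read B #9), T (read A #13, read B #10). Since dp[13][10] = 9, nothing longer is possible.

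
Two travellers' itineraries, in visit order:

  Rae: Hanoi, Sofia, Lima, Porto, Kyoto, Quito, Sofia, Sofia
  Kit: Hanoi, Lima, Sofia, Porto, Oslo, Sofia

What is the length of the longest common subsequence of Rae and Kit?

Match Hanoi (Rae #1, Kit #1); then Sofia (Rae #2, Kit #3); then Porto (Rae #4, Kit #4); then Sofia (Rae #8, Kit #6) — 4 stops in the same relative order in both, and the DP table's final entry dp[8][6] is also 4, so no common subsequence is longer.

4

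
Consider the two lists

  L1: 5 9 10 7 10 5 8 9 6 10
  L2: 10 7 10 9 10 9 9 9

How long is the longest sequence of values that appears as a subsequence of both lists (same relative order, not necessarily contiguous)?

5

One common subsequence of length 5: 10 [3,1], then 7 [4,2], then 10 [5,3], then 9 [8,4], then 10 [10,5], and the DP table's final entry dp[10][8] is also 5, so no common subsequence is longer.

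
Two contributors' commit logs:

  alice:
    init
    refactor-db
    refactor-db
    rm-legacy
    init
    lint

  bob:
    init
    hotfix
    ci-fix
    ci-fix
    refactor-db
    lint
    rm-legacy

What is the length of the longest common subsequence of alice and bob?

3

Match init at alice[1]=bob[1], then refactor-db at alice[2]=bob[5], then rm-legacy at alice[4]=bob[7] — 3 commits in the same relative order in both, and the DP table's final entry dp[6][7] is also 3, so no common subsequence is longer.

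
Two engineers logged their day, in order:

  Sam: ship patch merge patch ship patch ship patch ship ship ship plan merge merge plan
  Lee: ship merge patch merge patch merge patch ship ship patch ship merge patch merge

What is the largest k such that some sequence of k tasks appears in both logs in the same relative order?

One common subsequence of length 10: ship (Sam #1, Lee #1), patch (Sam #2, Lee #5), merge (Sam #3, Lee #6), patch (Sam #4, Lee #7), ship (Sam #5, Lee #8), ship (Sam #7, Lee #9), patch (Sam #8, Lee #10), ship (Sam #11, Lee #11), merge (Sam #13, Lee #12), merge (Sam #14, Lee #14). The LCS DP gives dp[15][14] = 10, so this is optimal.

10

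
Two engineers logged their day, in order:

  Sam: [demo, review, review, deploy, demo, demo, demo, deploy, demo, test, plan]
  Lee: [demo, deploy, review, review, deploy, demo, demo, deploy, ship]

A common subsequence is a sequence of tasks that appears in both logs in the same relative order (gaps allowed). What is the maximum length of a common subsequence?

7

Pick demo [1,1] → review [2,3] → review [3,4] → deploy [4,5] → demo [6,6] → demo [7,7] → deploy [8,8]; all 7 tasks appear in both, in order. The LCS DP gives dp[11][9] = 7, so this is optimal.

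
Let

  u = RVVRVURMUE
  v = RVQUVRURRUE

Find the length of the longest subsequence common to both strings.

Let dp[i][j] be the LCS length of the first i characters of u and the first j characters of v. dp[i][j] = dp[i-1][j-1]+1 when the i-th and j-th characters match, else max(dp[i-1][j], dp[i][j-1]).
    ·  R  V  Q  U  V  R  U  R  R  U  E
 ·  0  0  0  0  0  0  0  0  0  0  0  0
 R  0  1  1  1  1  1  1  1  1  1  1  1
 V  0  1  2  2  2  2  2  2  2  2  2  2
 V  0  1  2  2  2  3  3  3  3  3  3  3
 R  0  1  2  2  2  3  4  4  4  4  4  4
 V  0  1  2  2  2  3  4  4  4  4  4  4
 U  0  1  2  2  3  3  4  5  5  5  5  5
 R  0  1  2  2  3  3  4  5  6  6  6  6
 M  0  1  2  2  3  3  4  5  6  6  6  6
 U  0  1  2  2  3  3  4  5  6  6  7  7
 E  0  1  2  2  3  3  4  5  6  6  7  8
dp[10][11] = 8. One LCS (by backtracking along matches): RVVRURUE.

8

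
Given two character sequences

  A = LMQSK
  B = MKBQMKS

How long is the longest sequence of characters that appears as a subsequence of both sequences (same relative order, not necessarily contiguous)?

Let dp[i][j] be the LCS length of the first i characters of A and the first j characters of B. dp[i][j] = dp[i-1][j-1]+1 when the i-th and j-th characters match, else max(dp[i-1][j], dp[i][j-1]).
    ·  M  K  B  Q  M  K  S
 ·  0  0  0  0  0  0  0  0
 L  0  0  0  0  0  0  0  0
 M  0  1  1  1  1  1  1  1
 Q  0  1  1  1  2  2  2  2
 S  0  1  1  1  2  2  2  3
 K  0  1  2  2  2  2  3  3
dp[5][7] = 3. One LCS (by backtracking along matches): MQS.

3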